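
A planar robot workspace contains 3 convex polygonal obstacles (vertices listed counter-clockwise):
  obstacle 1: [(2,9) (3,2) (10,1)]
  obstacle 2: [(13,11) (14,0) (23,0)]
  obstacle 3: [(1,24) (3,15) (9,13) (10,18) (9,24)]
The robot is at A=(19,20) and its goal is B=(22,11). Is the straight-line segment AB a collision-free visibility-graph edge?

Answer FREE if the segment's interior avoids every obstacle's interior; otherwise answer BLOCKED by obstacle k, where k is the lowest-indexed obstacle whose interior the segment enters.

Obstacle 1 [(2,9) (3,2) (10,1)]:
  edge (2,9)–(3,2): clear
  edge (3,2)–(10,1): clear
  edge (10,1)–(2,9): clear
  midpoint (41/2,31/2) outside
  → clear
Obstacle 2 [(13,11) (14,0) (23,0)]:
  edge (13,11)–(14,0): clear
  edge (14,0)–(23,0): clear
  edge (23,0)–(13,11): clear
  midpoint (41/2,31/2) outside
  → clear
Obstacle 3 [(1,24) (3,15) (9,13) (10,18) (9,24)]:
  edge (1,24)–(3,15): clear
  edge (3,15)–(9,13): clear
  edge (9,13)–(10,18): clear
  edge (10,18)–(9,24): clear
  edge (9,24)–(1,24): clear
  midpoint (41/2,31/2) outside
  → clear

FREE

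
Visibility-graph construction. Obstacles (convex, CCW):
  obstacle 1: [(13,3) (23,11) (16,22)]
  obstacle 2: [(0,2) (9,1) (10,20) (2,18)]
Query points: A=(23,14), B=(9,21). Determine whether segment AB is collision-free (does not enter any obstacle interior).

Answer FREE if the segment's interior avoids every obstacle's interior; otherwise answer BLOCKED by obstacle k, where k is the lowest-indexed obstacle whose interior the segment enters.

Obstacle 1 [(13,3) (23,11) (16,22)]:
  edge (13,3)–(23,11): clear
  edge (23,11)–(16,22): crosses AB
  edge (16,22)–(13,3): crosses AB
  → BLOCKED
Obstacle 2 [(0,2) (9,1) (10,20) (2,18)]:
  edge (0,2)–(9,1): clear
  edge (9,1)–(10,20): clear
  edge (10,20)–(2,18): clear
  edge (2,18)–(0,2): clear
  midpoint (16,35/2) outside
  → clear

BLOCKED by obstacle 1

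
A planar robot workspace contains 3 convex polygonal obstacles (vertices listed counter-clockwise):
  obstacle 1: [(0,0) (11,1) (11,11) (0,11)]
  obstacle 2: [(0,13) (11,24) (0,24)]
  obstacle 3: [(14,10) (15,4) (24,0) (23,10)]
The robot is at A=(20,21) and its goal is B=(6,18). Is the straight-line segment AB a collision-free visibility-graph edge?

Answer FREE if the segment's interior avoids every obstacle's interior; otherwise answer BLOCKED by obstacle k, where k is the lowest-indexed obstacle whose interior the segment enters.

Obstacle 1 [(0,0) (11,1) (11,11) (0,11)]:
  edge (0,0)–(11,1): clear
  edge (11,1)–(11,11): clear
  edge (11,11)–(0,11): clear
  edge (0,11)–(0,0): clear
  midpoint (13,39/2) outside
  → clear
Obstacle 2 [(0,13) (11,24) (0,24)]:
  edge (0,13)–(11,24): clear
  edge (11,24)–(0,24): clear
  edge (0,24)–(0,13): clear
  midpoint (13,39/2) outside
  → clear
Obstacle 3 [(14,10) (15,4) (24,0) (23,10)]:
  edge (14,10)–(15,4): clear
  edge (15,4)–(24,0): clear
  edge (24,0)–(23,10): clear
  edge (23,10)–(14,10): clear
  midpoint (13,39/2) outside
  → clear

FREE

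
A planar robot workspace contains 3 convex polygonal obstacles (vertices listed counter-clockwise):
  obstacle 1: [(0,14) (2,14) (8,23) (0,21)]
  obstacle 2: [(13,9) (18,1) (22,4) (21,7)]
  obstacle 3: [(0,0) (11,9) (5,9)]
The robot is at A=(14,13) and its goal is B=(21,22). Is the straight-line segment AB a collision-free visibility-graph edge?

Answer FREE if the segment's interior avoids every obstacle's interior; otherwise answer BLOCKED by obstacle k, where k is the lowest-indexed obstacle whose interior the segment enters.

Obstacle 1 [(0,14) (2,14) (8,23) (0,21)]:
  edge (0,14)–(2,14): clear
  edge (2,14)–(8,23): clear
  edge (8,23)–(0,21): clear
  edge (0,21)–(0,14): clear
  midpoint (35/2,35/2) outside
  → clear
Obstacle 2 [(13,9) (18,1) (22,4) (21,7)]:
  edge (13,9)–(18,1): clear
  edge (18,1)–(22,4): clear
  edge (22,4)–(21,7): clear
  edge (21,7)–(13,9): clear
  midpoint (35/2,35/2) outside
  → clear
Obstacle 3 [(0,0) (11,9) (5,9)]:
  edge (0,0)–(11,9): clear
  edge (11,9)–(5,9): clear
  edge (5,9)–(0,0): clear
  midpoint (35/2,35/2) outside
  → clear

FREE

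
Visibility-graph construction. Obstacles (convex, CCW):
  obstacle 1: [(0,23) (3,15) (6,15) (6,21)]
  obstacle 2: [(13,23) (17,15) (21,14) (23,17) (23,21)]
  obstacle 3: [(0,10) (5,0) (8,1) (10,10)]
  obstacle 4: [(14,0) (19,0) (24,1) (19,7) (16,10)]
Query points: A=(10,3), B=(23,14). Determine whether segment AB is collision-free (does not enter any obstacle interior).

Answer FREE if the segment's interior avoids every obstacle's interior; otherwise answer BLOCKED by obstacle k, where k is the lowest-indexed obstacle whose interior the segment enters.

Obstacle 1 [(0,23) (3,15) (6,15) (6,21)]:
  edge (0,23)–(3,15): clear
  edge (3,15)–(6,15): clear
  edge (6,15)–(6,21): clear
  edge (6,21)–(0,23): clear
  midpoint (33/2,17/2) outside
  → clear
Obstacle 2 [(13,23) (17,15) (21,14) (23,17) (23,21)]:
  edge (13,23)–(17,15): clear
  edge (17,15)–(21,14): clear
  edge (21,14)–(23,17): clear
  edge (23,17)–(23,21): clear
  edge (23,21)–(13,23): clear
  midpoint (33/2,17/2) outside
  → clear
Obstacle 3 [(0,10) (5,0) (8,1) (10,10)]:
  edge (0,10)–(5,0): clear
  edge (5,0)–(8,1): clear
  edge (8,1)–(10,10): clear
  edge (10,10)–(0,10): clear
  midpoint (33/2,17/2) outside
  → clear
Obstacle 4 [(14,0) (19,0) (24,1) (19,7) (16,10)]:
  edge (14,0)–(19,0): clear
  edge (19,0)–(24,1): clear
  edge (24,1)–(19,7): clear
  edge (19,7)–(16,10): crosses AB
  edge (16,10)–(14,0): crosses AB
  → BLOCKED

BLOCKED by obstacle 4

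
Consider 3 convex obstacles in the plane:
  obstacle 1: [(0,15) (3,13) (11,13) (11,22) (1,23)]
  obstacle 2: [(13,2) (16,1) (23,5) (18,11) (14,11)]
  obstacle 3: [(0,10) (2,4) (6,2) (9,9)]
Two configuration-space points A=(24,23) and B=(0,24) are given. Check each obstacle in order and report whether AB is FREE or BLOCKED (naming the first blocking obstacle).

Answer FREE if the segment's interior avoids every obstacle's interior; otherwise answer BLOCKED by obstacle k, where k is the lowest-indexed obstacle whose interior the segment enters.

Obstacle 1 [(0,15) (3,13) (11,13) (11,22) (1,23)]:
  edge (0,15)–(3,13): clear
  edge (3,13)–(11,13): clear
  edge (11,13)–(11,22): clear
  edge (11,22)–(1,23): clear
  edge (1,23)–(0,15): clear
  midpoint (12,47/2) outside
  → clear
Obstacle 2 [(13,2) (16,1) (23,5) (18,11) (14,11)]:
  edge (13,2)–(16,1): clear
  edge (16,1)–(23,5): clear
  edge (23,5)–(18,11): clear
  edge (18,11)–(14,11): clear
  edge (14,11)–(13,2): clear
  midpoint (12,47/2) outside
  → clear
Obstacle 3 [(0,10) (2,4) (6,2) (9,9)]:
  edge (0,10)–(2,4): clear
  edge (2,4)–(6,2): clear
  edge (6,2)–(9,9): clear
  edge (9,9)–(0,10): clear
  midpoint (12,47/2) outside
  → clear

FREE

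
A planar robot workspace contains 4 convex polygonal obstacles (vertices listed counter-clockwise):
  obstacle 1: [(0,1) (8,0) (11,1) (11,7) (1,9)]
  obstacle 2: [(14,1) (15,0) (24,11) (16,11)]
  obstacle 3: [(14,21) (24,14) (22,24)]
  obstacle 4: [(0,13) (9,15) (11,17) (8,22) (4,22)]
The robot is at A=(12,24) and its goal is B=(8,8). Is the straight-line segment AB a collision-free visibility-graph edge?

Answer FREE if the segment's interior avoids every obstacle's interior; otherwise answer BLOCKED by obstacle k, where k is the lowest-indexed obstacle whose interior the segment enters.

Obstacle 1 [(0,1) (8,0) (11,1) (11,7) (1,9)]:
  edge (0,1)–(8,0): clear
  edge (8,0)–(11,1): clear
  edge (11,1)–(11,7): clear
  edge (11,7)–(1,9): clear
  edge (1,9)–(0,1): clear
  midpoint (10,16) outside
  → clear
Obstacle 2 [(14,1) (15,0) (24,11) (16,11)]:
  edge (14,1)–(15,0): clear
  edge (15,0)–(24,11): clear
  edge (24,11)–(16,11): clear
  edge (16,11)–(14,1): clear
  midpoint (10,16) outside
  → clear
Obstacle 3 [(14,21) (24,14) (22,24)]:
  edge (14,21)–(24,14): clear
  edge (24,14)–(22,24): clear
  edge (22,24)–(14,21): clear
  midpoint (10,16) outside
  → clear
Obstacle 4 [(0,13) (9,15) (11,17) (8,22) (4,22)]:
  edge (0,13)–(9,15): clear
  edge (9,15)–(11,17): crosses AB
  edge (11,17)–(8,22): crosses AB
  edge (8,22)–(4,22): clear
  edge (4,22)–(0,13): clear
  → BLOCKED

BLOCKED by obstacle 4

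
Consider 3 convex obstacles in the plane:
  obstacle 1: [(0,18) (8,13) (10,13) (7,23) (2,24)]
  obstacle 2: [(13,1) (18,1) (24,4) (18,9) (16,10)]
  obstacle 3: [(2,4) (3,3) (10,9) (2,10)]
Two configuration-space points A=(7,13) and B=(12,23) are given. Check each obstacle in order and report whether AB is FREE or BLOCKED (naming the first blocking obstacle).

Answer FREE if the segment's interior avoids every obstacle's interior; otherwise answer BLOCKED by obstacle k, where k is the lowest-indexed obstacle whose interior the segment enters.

Obstacle 1 [(0,18) (8,13) (10,13) (7,23) (2,24)]:
  edge (0,18)–(8,13): crosses AB
  edge (8,13)–(10,13): clear
  edge (10,13)–(7,23): crosses AB
  edge (7,23)–(2,24): clear
  edge (2,24)–(0,18): clear
  → BLOCKED
Obstacle 2 [(13,1) (18,1) (24,4) (18,9) (16,10)]:
  edge (13,1)–(18,1): clear
  edge (18,1)–(24,4): clear
  edge (24,4)–(18,9): clear
  edge (18,9)–(16,10): clear
  edge (16,10)–(13,1): clear
  midpoint (19/2,18) outside
  → clear
Obstacle 3 [(2,4) (3,3) (10,9) (2,10)]:
  edge (2,4)–(3,3): clear
  edge (3,3)–(10,9): clear
  edge (10,9)–(2,10): clear
  edge (2,10)–(2,4): clear
  midpoint (19/2,18) outside
  → clear

BLOCKED by obstacle 1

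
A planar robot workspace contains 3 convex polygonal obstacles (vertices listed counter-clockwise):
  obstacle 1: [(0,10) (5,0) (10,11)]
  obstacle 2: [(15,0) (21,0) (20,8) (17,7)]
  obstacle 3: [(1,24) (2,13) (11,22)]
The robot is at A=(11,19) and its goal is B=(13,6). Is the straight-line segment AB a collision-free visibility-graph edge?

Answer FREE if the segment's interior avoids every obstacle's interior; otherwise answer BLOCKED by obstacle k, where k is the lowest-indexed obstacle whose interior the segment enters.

FREE

Obstacle 1 [(0,10) (5,0) (10,11)]:
  edge (0,10)–(5,0): clear
  edge (5,0)–(10,11): clear
  edge (10,11)–(0,10): clear
  midpoint (12,25/2) outside
  → clear
Obstacle 2 [(15,0) (21,0) (20,8) (17,7)]:
  edge (15,0)–(21,0): clear
  edge (21,0)–(20,8): clear
  edge (20,8)–(17,7): clear
  edge (17,7)–(15,0): clear
  midpoint (12,25/2) outside
  → clear
Obstacle 3 [(1,24) (2,13) (11,22)]:
  edge (1,24)–(2,13): clear
  edge (2,13)–(11,22): clear
  edge (11,22)–(1,24): clear
  midpoint (12,25/2) outside
  → clear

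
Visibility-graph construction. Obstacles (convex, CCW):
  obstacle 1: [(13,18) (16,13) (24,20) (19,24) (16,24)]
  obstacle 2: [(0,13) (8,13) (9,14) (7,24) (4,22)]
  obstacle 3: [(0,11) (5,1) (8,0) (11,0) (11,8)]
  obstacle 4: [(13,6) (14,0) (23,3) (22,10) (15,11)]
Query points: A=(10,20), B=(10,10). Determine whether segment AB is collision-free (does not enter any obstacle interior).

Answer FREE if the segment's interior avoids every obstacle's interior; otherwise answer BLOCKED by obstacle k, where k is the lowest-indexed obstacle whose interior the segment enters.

FREE

Obstacle 1 [(13,18) (16,13) (24,20) (19,24) (16,24)]:
  edge (13,18)–(16,13): clear
  edge (16,13)–(24,20): clear
  edge (24,20)–(19,24): clear
  edge (19,24)–(16,24): clear
  edge (16,24)–(13,18): clear
  midpoint (10,15) outside
  → clear
Obstacle 2 [(0,13) (8,13) (9,14) (7,24) (4,22)]:
  edge (0,13)–(8,13): clear
  edge (8,13)–(9,14): clear
  edge (9,14)–(7,24): clear
  edge (7,24)–(4,22): clear
  edge (4,22)–(0,13): clear
  midpoint (10,15) outside
  → clear
Obstacle 3 [(0,11) (5,1) (8,0) (11,0) (11,8)]:
  edge (0,11)–(5,1): clear
  edge (5,1)–(8,0): clear
  edge (8,0)–(11,0): clear
  edge (11,0)–(11,8): clear
  edge (11,8)–(0,11): clear
  midpoint (10,15) outside
  → clear
Obstacle 4 [(13,6) (14,0) (23,3) (22,10) (15,11)]:
  edge (13,6)–(14,0): clear
  edge (14,0)–(23,3): clear
  edge (23,3)–(22,10): clear
  edge (22,10)–(15,11): clear
  edge (15,11)–(13,6): clear
  midpoint (10,15) outside
  → clear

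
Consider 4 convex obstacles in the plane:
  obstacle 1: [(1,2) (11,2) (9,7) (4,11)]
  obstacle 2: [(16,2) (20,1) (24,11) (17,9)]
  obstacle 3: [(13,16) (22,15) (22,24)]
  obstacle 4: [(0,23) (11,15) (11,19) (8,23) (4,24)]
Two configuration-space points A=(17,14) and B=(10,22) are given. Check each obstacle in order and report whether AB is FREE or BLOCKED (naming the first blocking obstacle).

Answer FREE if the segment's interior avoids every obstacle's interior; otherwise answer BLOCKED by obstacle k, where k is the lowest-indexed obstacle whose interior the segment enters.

BLOCKED by obstacle 3

Obstacle 1 [(1,2) (11,2) (9,7) (4,11)]:
  edge (1,2)–(11,2): clear
  edge (11,2)–(9,7): clear
  edge (9,7)–(4,11): clear
  edge (4,11)–(1,2): clear
  midpoint (27/2,18) outside
  → clear
Obstacle 2 [(16,2) (20,1) (24,11) (17,9)]:
  edge (16,2)–(20,1): clear
  edge (20,1)–(24,11): clear
  edge (24,11)–(17,9): clear
  edge (17,9)–(16,2): clear
  midpoint (27/2,18) outside
  → clear
Obstacle 3 [(13,16) (22,15) (22,24)]:
  edge (13,16)–(22,15): crosses AB
  edge (22,15)–(22,24): clear
  edge (22,24)–(13,16): crosses AB
  → BLOCKED
Obstacle 4 [(0,23) (11,15) (11,19) (8,23) (4,24)]:
  edge (0,23)–(11,15): clear
  edge (11,15)–(11,19): clear
  edge (11,19)–(8,23): clear
  edge (8,23)–(4,24): clear
  edge (4,24)–(0,23): clear
  midpoint (27/2,18) outside
  → clear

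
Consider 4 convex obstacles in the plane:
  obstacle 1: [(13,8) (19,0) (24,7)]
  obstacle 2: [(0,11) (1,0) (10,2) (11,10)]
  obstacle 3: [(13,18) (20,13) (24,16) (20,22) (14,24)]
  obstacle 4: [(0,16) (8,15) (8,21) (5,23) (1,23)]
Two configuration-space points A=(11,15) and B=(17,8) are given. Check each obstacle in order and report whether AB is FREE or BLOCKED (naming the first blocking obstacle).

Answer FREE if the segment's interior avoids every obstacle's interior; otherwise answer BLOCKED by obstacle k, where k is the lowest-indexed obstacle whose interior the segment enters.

FREE

Obstacle 1 [(13,8) (19,0) (24,7)]:
  edge (13,8)–(19,0): clear
  edge (19,0)–(24,7): clear
  edge (24,7)–(13,8): clear
  midpoint (14,23/2) outside
  → clear
Obstacle 2 [(0,11) (1,0) (10,2) (11,10)]:
  edge (0,11)–(1,0): clear
  edge (1,0)–(10,2): clear
  edge (10,2)–(11,10): clear
  edge (11,10)–(0,11): clear
  midpoint (14,23/2) outside
  → clear
Obstacle 3 [(13,18) (20,13) (24,16) (20,22) (14,24)]:
  edge (13,18)–(20,13): clear
  edge (20,13)–(24,16): clear
  edge (24,16)–(20,22): clear
  edge (20,22)–(14,24): clear
  edge (14,24)–(13,18): clear
  midpoint (14,23/2) outside
  → clear
Obstacle 4 [(0,16) (8,15) (8,21) (5,23) (1,23)]:
  edge (0,16)–(8,15): clear
  edge (8,15)–(8,21): clear
  edge (8,21)–(5,23): clear
  edge (5,23)–(1,23): clear
  edge (1,23)–(0,16): clear
  midpoint (14,23/2) outside
  → clear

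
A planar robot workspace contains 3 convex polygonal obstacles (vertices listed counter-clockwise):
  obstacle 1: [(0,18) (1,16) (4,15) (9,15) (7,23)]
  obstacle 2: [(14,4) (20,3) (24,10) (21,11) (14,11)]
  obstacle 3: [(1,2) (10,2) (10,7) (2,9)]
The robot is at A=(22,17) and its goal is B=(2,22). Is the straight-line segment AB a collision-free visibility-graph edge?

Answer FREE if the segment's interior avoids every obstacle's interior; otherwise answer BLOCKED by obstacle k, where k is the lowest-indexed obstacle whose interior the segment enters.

Obstacle 1 [(0,18) (1,16) (4,15) (9,15) (7,23)]:
  edge (0,18)–(1,16): clear
  edge (1,16)–(4,15): clear
  edge (4,15)–(9,15): clear
  edge (9,15)–(7,23): crosses AB
  edge (7,23)–(0,18): crosses AB
  → BLOCKED
Obstacle 2 [(14,4) (20,3) (24,10) (21,11) (14,11)]:
  edge (14,4)–(20,3): clear
  edge (20,3)–(24,10): clear
  edge (24,10)–(21,11): clear
  edge (21,11)–(14,11): clear
  edge (14,11)–(14,4): clear
  midpoint (12,39/2) outside
  → clear
Obstacle 3 [(1,2) (10,2) (10,7) (2,9)]:
  edge (1,2)–(10,2): clear
  edge (10,2)–(10,7): clear
  edge (10,7)–(2,9): clear
  edge (2,9)–(1,2): clear
  midpoint (12,39/2) outside
  → clear

BLOCKED by obstacle 1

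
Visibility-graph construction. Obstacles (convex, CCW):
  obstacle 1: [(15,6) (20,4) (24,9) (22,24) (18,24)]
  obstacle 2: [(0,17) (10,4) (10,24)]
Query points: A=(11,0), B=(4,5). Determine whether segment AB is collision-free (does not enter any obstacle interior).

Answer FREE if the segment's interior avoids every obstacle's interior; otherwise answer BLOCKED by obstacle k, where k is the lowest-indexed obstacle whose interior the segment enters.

FREE

Obstacle 1 [(15,6) (20,4) (24,9) (22,24) (18,24)]:
  edge (15,6)–(20,4): clear
  edge (20,4)–(24,9): clear
  edge (24,9)–(22,24): clear
  edge (22,24)–(18,24): clear
  edge (18,24)–(15,6): clear
  midpoint (15/2,5/2) outside
  → clear
Obstacle 2 [(0,17) (10,4) (10,24)]:
  edge (0,17)–(10,4): clear
  edge (10,4)–(10,24): clear
  edge (10,24)–(0,17): clear
  midpoint (15/2,5/2) outside
  → clear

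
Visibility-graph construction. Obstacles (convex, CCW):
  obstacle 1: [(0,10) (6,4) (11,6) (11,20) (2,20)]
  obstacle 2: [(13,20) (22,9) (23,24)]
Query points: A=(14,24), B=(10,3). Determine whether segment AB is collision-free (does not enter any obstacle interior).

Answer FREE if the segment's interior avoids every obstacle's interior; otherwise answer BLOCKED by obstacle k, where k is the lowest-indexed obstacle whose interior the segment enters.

Obstacle 1 [(0,10) (6,4) (11,6) (11,20) (2,20)]:
  edge (0,10)–(6,4): clear
  edge (6,4)–(11,6): crosses AB
  edge (11,6)–(11,20): crosses AB
  edge (11,20)–(2,20): clear
  edge (2,20)–(0,10): clear
  → BLOCKED
Obstacle 2 [(13,20) (22,9) (23,24)]:
  edge (13,20)–(22,9): crosses AB
  edge (22,9)–(23,24): clear
  edge (23,24)–(13,20): crosses AB
  → BLOCKED

BLOCKED by obstacle 1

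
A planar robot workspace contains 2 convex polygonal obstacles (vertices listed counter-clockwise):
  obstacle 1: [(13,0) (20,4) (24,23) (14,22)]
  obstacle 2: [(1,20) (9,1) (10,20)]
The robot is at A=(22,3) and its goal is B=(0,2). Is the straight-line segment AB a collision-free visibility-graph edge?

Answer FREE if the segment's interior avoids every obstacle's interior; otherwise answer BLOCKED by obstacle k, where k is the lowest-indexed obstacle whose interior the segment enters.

BLOCKED by obstacle 1

Obstacle 1 [(13,0) (20,4) (24,23) (14,22)]:
  edge (13,0)–(20,4): crosses AB
  edge (20,4)–(24,23): clear
  edge (24,23)–(14,22): clear
  edge (14,22)–(13,0): crosses AB
  → BLOCKED
Obstacle 2 [(1,20) (9,1) (10,20)]:
  edge (1,20)–(9,1): crosses AB
  edge (9,1)–(10,20): crosses AB
  edge (10,20)–(1,20): clear
  → BLOCKED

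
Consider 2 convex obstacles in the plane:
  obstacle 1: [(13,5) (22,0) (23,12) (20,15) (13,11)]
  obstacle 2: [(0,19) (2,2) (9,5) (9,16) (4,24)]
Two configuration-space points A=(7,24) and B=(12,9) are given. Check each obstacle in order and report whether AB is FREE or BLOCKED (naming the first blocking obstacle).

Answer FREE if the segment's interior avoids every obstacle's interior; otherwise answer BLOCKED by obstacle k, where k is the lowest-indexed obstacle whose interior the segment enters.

FREE

Obstacle 1 [(13,5) (22,0) (23,12) (20,15) (13,11)]:
  edge (13,5)–(22,0): clear
  edge (22,0)–(23,12): clear
  edge (23,12)–(20,15): clear
  edge (20,15)–(13,11): clear
  edge (13,11)–(13,5): clear
  midpoint (19/2,33/2) outside
  → clear
Obstacle 2 [(0,19) (2,2) (9,5) (9,16) (4,24)]:
  edge (0,19)–(2,2): clear
  edge (2,2)–(9,5): clear
  edge (9,5)–(9,16): clear
  edge (9,16)–(4,24): clear
  edge (4,24)–(0,19): clear
  midpoint (19/2,33/2) outside
  → clear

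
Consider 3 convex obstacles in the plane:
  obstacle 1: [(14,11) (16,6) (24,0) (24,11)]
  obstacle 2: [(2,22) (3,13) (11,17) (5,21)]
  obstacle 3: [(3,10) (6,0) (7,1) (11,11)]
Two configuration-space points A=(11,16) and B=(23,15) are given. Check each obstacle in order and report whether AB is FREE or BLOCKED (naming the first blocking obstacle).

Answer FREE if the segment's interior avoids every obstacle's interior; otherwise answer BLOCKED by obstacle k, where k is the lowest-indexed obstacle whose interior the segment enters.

FREE

Obstacle 1 [(14,11) (16,6) (24,0) (24,11)]:
  edge (14,11)–(16,6): clear
  edge (16,6)–(24,0): clear
  edge (24,0)–(24,11): clear
  edge (24,11)–(14,11): clear
  midpoint (17,31/2) outside
  → clear
Obstacle 2 [(2,22) (3,13) (11,17) (5,21)]:
  edge (2,22)–(3,13): clear
  edge (3,13)–(11,17): clear
  edge (11,17)–(5,21): clear
  edge (5,21)–(2,22): clear
  midpoint (17,31/2) outside
  → clear
Obstacle 3 [(3,10) (6,0) (7,1) (11,11)]:
  edge (3,10)–(6,0): clear
  edge (6,0)–(7,1): clear
  edge (7,1)–(11,11): clear
  edge (11,11)–(3,10): clear
  midpoint (17,31/2) outside
  → clear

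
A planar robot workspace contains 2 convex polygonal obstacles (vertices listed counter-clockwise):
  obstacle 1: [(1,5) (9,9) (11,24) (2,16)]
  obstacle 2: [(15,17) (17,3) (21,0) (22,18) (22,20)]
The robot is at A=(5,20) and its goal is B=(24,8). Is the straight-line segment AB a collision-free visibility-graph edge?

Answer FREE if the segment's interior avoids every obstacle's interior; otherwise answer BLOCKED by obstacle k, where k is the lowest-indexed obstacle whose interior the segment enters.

BLOCKED by obstacle 1

Obstacle 1 [(1,5) (9,9) (11,24) (2,16)]:
  edge (1,5)–(9,9): clear
  edge (9,9)–(11,24): crosses AB
  edge (11,24)–(2,16): crosses AB
  edge (2,16)–(1,5): clear
  → BLOCKED
Obstacle 2 [(15,17) (17,3) (21,0) (22,18) (22,20)]:
  edge (15,17)–(17,3): crosses AB
  edge (17,3)–(21,0): clear
  edge (21,0)–(22,18): crosses AB
  edge (22,18)–(22,20): clear
  edge (22,20)–(15,17): clear
  → BLOCKED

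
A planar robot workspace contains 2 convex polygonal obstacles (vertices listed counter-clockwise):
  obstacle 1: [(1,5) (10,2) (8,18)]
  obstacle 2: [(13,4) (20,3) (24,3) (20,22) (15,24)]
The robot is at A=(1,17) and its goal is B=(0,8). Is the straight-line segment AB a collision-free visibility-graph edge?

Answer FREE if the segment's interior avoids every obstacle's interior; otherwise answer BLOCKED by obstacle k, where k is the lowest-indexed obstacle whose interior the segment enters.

Obstacle 1 [(1,5) (10,2) (8,18)]:
  edge (1,5)–(10,2): clear
  edge (10,2)–(8,18): clear
  edge (8,18)–(1,5): clear
  midpoint (1/2,25/2) outside
  → clear
Obstacle 2 [(13,4) (20,3) (24,3) (20,22) (15,24)]:
  edge (13,4)–(20,3): clear
  edge (20,3)–(24,3): clear
  edge (24,3)–(20,22): clear
  edge (20,22)–(15,24): clear
  edge (15,24)–(13,4): clear
  midpoint (1/2,25/2) outside
  → clear

FREE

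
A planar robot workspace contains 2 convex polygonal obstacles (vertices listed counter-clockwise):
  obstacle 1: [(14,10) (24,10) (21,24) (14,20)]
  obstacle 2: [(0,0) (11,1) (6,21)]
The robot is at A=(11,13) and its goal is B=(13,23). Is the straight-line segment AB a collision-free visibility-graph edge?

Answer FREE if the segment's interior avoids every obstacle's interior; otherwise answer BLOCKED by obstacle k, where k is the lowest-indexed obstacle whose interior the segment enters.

Obstacle 1 [(14,10) (24,10) (21,24) (14,20)]:
  edge (14,10)–(24,10): clear
  edge (24,10)–(21,24): clear
  edge (21,24)–(14,20): clear
  edge (14,20)–(14,10): clear
  midpoint (12,18) outside
  → clear
Obstacle 2 [(0,0) (11,1) (6,21)]:
  edge (0,0)–(11,1): clear
  edge (11,1)–(6,21): clear
  edge (6,21)–(0,0): clear
  midpoint (12,18) outside
  → clear

FREE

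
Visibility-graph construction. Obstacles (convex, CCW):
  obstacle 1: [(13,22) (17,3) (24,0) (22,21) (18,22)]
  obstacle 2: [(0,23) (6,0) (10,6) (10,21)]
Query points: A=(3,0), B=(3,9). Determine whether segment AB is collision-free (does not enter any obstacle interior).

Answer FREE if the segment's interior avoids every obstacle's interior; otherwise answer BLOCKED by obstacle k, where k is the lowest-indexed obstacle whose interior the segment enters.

FREE

Obstacle 1 [(13,22) (17,3) (24,0) (22,21) (18,22)]:
  edge (13,22)–(17,3): clear
  edge (17,3)–(24,0): clear
  edge (24,0)–(22,21): clear
  edge (22,21)–(18,22): clear
  edge (18,22)–(13,22): clear
  midpoint (3,9/2) outside
  → clear
Obstacle 2 [(0,23) (6,0) (10,6) (10,21)]:
  edge (0,23)–(6,0): clear
  edge (6,0)–(10,6): clear
  edge (10,6)–(10,21): clear
  edge (10,21)–(0,23): clear
  midpoint (3,9/2) outside
  → clear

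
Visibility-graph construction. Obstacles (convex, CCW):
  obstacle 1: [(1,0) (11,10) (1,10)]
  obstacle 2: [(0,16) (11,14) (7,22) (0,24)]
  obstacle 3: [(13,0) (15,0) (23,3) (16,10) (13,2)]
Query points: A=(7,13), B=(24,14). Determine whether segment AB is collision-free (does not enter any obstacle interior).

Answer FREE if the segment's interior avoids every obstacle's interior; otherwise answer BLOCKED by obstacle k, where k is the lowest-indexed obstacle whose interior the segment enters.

FREE

Obstacle 1 [(1,0) (11,10) (1,10)]:
  edge (1,0)–(11,10): clear
  edge (11,10)–(1,10): clear
  edge (1,10)–(1,0): clear
  midpoint (31/2,27/2) outside
  → clear
Obstacle 2 [(0,16) (11,14) (7,22) (0,24)]:
  edge (0,16)–(11,14): clear
  edge (11,14)–(7,22): clear
  edge (7,22)–(0,24): clear
  edge (0,24)–(0,16): clear
  midpoint (31/2,27/2) outside
  → clear
Obstacle 3 [(13,0) (15,0) (23,3) (16,10) (13,2)]:
  edge (13,0)–(15,0): clear
  edge (15,0)–(23,3): clear
  edge (23,3)–(16,10): clear
  edge (16,10)–(13,2): clear
  edge (13,2)–(13,0): clear
  midpoint (31/2,27/2) outside
  → clear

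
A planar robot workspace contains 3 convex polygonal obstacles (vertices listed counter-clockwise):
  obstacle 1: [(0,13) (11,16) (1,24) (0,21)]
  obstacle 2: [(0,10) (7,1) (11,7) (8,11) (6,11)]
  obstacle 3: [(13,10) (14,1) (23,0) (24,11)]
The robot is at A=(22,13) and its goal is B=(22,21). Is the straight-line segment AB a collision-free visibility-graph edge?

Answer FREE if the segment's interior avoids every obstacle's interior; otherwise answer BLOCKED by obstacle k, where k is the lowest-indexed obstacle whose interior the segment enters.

FREE

Obstacle 1 [(0,13) (11,16) (1,24) (0,21)]:
  edge (0,13)–(11,16): clear
  edge (11,16)–(1,24): clear
  edge (1,24)–(0,21): clear
  edge (0,21)–(0,13): clear
  midpoint (22,17) outside
  → clear
Obstacle 2 [(0,10) (7,1) (11,7) (8,11) (6,11)]:
  edge (0,10)–(7,1): clear
  edge (7,1)–(11,7): clear
  edge (11,7)–(8,11): clear
  edge (8,11)–(6,11): clear
  edge (6,11)–(0,10): clear
  midpoint (22,17) outside
  → clear
Obstacle 3 [(13,10) (14,1) (23,0) (24,11)]:
  edge (13,10)–(14,1): clear
  edge (14,1)–(23,0): clear
  edge (23,0)–(24,11): clear
  edge (24,11)–(13,10): clear
  midpoint (22,17) outside
  → clear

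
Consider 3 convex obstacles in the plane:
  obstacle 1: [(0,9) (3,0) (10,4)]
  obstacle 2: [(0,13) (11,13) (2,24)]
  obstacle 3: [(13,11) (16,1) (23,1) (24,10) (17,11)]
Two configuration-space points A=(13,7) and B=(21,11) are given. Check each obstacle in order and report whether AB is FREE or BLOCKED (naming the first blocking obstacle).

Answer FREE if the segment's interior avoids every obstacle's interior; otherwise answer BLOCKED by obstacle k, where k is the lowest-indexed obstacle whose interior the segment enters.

Obstacle 1 [(0,9) (3,0) (10,4)]:
  edge (0,9)–(3,0): clear
  edge (3,0)–(10,4): clear
  edge (10,4)–(0,9): clear
  midpoint (17,9) outside
  → clear
Obstacle 2 [(0,13) (11,13) (2,24)]:
  edge (0,13)–(11,13): clear
  edge (11,13)–(2,24): clear
  edge (2,24)–(0,13): clear
  midpoint (17,9) outside
  → clear
Obstacle 3 [(13,11) (16,1) (23,1) (24,10) (17,11)]:
  edge (13,11)–(16,1): crosses AB
  edge (16,1)–(23,1): clear
  edge (23,1)–(24,10): clear
  edge (24,10)–(17,11): crosses AB
  edge (17,11)–(13,11): clear
  → BLOCKED

BLOCKED by obstacle 3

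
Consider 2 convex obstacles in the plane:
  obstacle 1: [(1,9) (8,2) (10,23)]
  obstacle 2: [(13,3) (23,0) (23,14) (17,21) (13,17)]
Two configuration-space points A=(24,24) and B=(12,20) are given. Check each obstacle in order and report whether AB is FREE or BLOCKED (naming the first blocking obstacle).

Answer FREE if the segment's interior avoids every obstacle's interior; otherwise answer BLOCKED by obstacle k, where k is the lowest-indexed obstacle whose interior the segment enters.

FREE

Obstacle 1 [(1,9) (8,2) (10,23)]:
  edge (1,9)–(8,2): clear
  edge (8,2)–(10,23): clear
  edge (10,23)–(1,9): clear
  midpoint (18,22) outside
  → clear
Obstacle 2 [(13,3) (23,0) (23,14) (17,21) (13,17)]:
  edge (13,3)–(23,0): clear
  edge (23,0)–(23,14): clear
  edge (23,14)–(17,21): clear
  edge (17,21)–(13,17): clear
  edge (13,17)–(13,3): clear
  midpoint (18,22) outside
  → clear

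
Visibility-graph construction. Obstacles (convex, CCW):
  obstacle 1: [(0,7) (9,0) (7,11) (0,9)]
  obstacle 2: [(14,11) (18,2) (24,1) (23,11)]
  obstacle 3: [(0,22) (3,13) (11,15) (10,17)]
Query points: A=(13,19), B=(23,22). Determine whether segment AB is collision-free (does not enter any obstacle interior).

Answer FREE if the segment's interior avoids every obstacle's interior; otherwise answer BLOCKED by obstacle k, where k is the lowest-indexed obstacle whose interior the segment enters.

FREE

Obstacle 1 [(0,7) (9,0) (7,11) (0,9)]:
  edge (0,7)–(9,0): clear
  edge (9,0)–(7,11): clear
  edge (7,11)–(0,9): clear
  edge (0,9)–(0,7): clear
  midpoint (18,41/2) outside
  → clear
Obstacle 2 [(14,11) (18,2) (24,1) (23,11)]:
  edge (14,11)–(18,2): clear
  edge (18,2)–(24,1): clear
  edge (24,1)–(23,11): clear
  edge (23,11)–(14,11): clear
  midpoint (18,41/2) outside
  → clear
Obstacle 3 [(0,22) (3,13) (11,15) (10,17)]:
  edge (0,22)–(3,13): clear
  edge (3,13)–(11,15): clear
  edge (11,15)–(10,17): clear
  edge (10,17)–(0,22): clear
  midpoint (18,41/2) outside
  → clear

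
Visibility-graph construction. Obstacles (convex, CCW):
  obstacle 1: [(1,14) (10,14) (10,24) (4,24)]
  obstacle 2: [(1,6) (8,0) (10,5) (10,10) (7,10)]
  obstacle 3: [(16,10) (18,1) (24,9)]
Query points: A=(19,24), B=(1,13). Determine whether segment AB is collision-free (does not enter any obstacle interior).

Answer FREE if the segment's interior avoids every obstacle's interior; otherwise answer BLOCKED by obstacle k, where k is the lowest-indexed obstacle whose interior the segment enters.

BLOCKED by obstacle 1

Obstacle 1 [(1,14) (10,14) (10,24) (4,24)]:
  edge (1,14)–(10,14): crosses AB
  edge (10,14)–(10,24): crosses AB
  edge (10,24)–(4,24): clear
  edge (4,24)–(1,14): clear
  → BLOCKED
Obstacle 2 [(1,6) (8,0) (10,5) (10,10) (7,10)]:
  edge (1,6)–(8,0): clear
  edge (8,0)–(10,5): clear
  edge (10,5)–(10,10): clear
  edge (10,10)–(7,10): clear
  edge (7,10)–(1,6): clear
  midpoint (10,37/2) outside
  → clear
Obstacle 3 [(16,10) (18,1) (24,9)]:
  edge (16,10)–(18,1): clear
  edge (18,1)–(24,9): clear
  edge (24,9)–(16,10): clear
  midpoint (10,37/2) outside
  → clear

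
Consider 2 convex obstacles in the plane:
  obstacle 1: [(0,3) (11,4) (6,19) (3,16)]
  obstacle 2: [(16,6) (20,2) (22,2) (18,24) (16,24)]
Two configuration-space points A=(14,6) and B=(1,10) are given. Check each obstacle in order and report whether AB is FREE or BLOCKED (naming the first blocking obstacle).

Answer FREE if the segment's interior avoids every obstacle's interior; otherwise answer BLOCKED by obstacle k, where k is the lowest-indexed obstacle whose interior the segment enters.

Obstacle 1 [(0,3) (11,4) (6,19) (3,16)]:
  edge (0,3)–(11,4): clear
  edge (11,4)–(6,19): crosses AB
  edge (6,19)–(3,16): clear
  edge (3,16)–(0,3): crosses AB
  → BLOCKED
Obstacle 2 [(16,6) (20,2) (22,2) (18,24) (16,24)]:
  edge (16,6)–(20,2): clear
  edge (20,2)–(22,2): clear
  edge (22,2)–(18,24): clear
  edge (18,24)–(16,24): clear
  edge (16,24)–(16,6): clear
  midpoint (15/2,8) outside
  → clear

BLOCKED by obstacle 1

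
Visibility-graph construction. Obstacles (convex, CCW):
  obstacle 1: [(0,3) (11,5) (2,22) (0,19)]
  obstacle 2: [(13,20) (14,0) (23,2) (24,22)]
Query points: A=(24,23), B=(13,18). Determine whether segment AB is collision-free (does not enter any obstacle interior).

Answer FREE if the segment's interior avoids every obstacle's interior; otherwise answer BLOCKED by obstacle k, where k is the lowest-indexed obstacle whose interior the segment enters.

BLOCKED by obstacle 2

Obstacle 1 [(0,3) (11,5) (2,22) (0,19)]:
  edge (0,3)–(11,5): clear
  edge (11,5)–(2,22): clear
  edge (2,22)–(0,19): clear
  edge (0,19)–(0,3): clear
  midpoint (37/2,41/2) outside
  → clear
Obstacle 2 [(13,20) (14,0) (23,2) (24,22)]:
  edge (13,20)–(14,0): crosses AB
  edge (14,0)–(23,2): clear
  edge (23,2)–(24,22): clear
  edge (24,22)–(13,20): crosses AB
  → BLOCKED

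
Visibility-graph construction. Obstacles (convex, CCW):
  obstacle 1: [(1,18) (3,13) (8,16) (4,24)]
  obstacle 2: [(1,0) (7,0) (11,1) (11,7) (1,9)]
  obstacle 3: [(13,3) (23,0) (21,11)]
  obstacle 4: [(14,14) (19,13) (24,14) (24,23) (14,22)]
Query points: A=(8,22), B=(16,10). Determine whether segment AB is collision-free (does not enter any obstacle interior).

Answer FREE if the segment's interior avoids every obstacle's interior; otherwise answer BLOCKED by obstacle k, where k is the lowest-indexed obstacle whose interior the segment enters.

Obstacle 1 [(1,18) (3,13) (8,16) (4,24)]:
  edge (1,18)–(3,13): clear
  edge (3,13)–(8,16): clear
  edge (8,16)–(4,24): clear
  edge (4,24)–(1,18): clear
  midpoint (12,16) outside
  → clear
Obstacle 2 [(1,0) (7,0) (11,1) (11,7) (1,9)]:
  edge (1,0)–(7,0): clear
  edge (7,0)–(11,1): clear
  edge (11,1)–(11,7): clear
  edge (11,7)–(1,9): clear
  edge (1,9)–(1,0): clear
  midpoint (12,16) outside
  → clear
Obstacle 3 [(13,3) (23,0) (21,11)]:
  edge (13,3)–(23,0): clear
  edge (23,0)–(21,11): clear
  edge (21,11)–(13,3): clear
  midpoint (12,16) outside
  → clear
Obstacle 4 [(14,14) (19,13) (24,14) (24,23) (14,22)]:
  edge (14,14)–(19,13): clear
  edge (19,13)–(24,14): clear
  edge (24,14)–(24,23): clear
  edge (24,23)–(14,22): clear
  edge (14,22)–(14,14): clear
  midpoint (12,16) outside
  → clear

FREE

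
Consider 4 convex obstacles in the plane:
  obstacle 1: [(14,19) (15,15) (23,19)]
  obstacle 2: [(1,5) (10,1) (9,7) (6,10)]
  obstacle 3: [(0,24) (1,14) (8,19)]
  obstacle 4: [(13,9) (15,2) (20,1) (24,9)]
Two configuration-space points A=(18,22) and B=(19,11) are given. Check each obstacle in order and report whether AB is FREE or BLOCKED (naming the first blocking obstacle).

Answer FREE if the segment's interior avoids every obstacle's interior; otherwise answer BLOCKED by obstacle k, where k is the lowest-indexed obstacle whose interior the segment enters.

BLOCKED by obstacle 1

Obstacle 1 [(14,19) (15,15) (23,19)]:
  edge (14,19)–(15,15): clear
  edge (15,15)–(23,19): crosses AB
  edge (23,19)–(14,19): crosses AB
  → BLOCKED
Obstacle 2 [(1,5) (10,1) (9,7) (6,10)]:
  edge (1,5)–(10,1): clear
  edge (10,1)–(9,7): clear
  edge (9,7)–(6,10): clear
  edge (6,10)–(1,5): clear
  midpoint (37/2,33/2) outside
  → clear
Obstacle 3 [(0,24) (1,14) (8,19)]:
  edge (0,24)–(1,14): clear
  edge (1,14)–(8,19): clear
  edge (8,19)–(0,24): clear
  midpoint (37/2,33/2) outside
  → clear
Obstacle 4 [(13,9) (15,2) (20,1) (24,9)]:
  edge (13,9)–(15,2): clear
  edge (15,2)–(20,1): clear
  edge (20,1)–(24,9): clear
  edge (24,9)–(13,9): clear
  midpoint (37/2,33/2) outside
  → clear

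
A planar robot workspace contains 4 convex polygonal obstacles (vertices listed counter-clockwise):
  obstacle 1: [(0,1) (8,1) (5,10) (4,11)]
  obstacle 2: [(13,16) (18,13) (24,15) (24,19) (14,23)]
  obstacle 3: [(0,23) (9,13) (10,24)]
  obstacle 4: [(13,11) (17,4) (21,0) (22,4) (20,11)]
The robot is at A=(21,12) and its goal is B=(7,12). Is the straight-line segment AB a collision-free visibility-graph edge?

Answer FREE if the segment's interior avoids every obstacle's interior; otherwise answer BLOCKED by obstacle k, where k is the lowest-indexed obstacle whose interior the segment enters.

FREE

Obstacle 1 [(0,1) (8,1) (5,10) (4,11)]:
  edge (0,1)–(8,1): clear
  edge (8,1)–(5,10): clear
  edge (5,10)–(4,11): clear
  edge (4,11)–(0,1): clear
  midpoint (14,12) outside
  → clear
Obstacle 2 [(13,16) (18,13) (24,15) (24,19) (14,23)]:
  edge (13,16)–(18,13): clear
  edge (18,13)–(24,15): clear
  edge (24,15)–(24,19): clear
  edge (24,19)–(14,23): clear
  edge (14,23)–(13,16): clear
  midpoint (14,12) outside
  → clear
Obstacle 3 [(0,23) (9,13) (10,24)]:
  edge (0,23)–(9,13): clear
  edge (9,13)–(10,24): clear
  edge (10,24)–(0,23): clear
  midpoint (14,12) outside
  → clear
Obstacle 4 [(13,11) (17,4) (21,0) (22,4) (20,11)]:
  edge (13,11)–(17,4): clear
  edge (17,4)–(21,0): clear
  edge (21,0)–(22,4): clear
  edge (22,4)–(20,11): clear
  edge (20,11)–(13,11): clear
  midpoint (14,12) outside
  → clear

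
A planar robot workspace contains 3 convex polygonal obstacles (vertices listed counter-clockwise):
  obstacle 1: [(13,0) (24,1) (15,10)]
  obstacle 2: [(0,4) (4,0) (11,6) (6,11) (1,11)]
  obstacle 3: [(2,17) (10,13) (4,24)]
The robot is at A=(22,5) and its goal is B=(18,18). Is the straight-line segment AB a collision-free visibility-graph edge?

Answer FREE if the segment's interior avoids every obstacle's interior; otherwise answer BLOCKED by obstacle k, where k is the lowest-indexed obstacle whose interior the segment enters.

FREE

Obstacle 1 [(13,0) (24,1) (15,10)]:
  edge (13,0)–(24,1): clear
  edge (24,1)–(15,10): clear
  edge (15,10)–(13,0): clear
  midpoint (20,23/2) outside
  → clear
Obstacle 2 [(0,4) (4,0) (11,6) (6,11) (1,11)]:
  edge (0,4)–(4,0): clear
  edge (4,0)–(11,6): clear
  edge (11,6)–(6,11): clear
  edge (6,11)–(1,11): clear
  edge (1,11)–(0,4): clear
  midpoint (20,23/2) outside
  → clear
Obstacle 3 [(2,17) (10,13) (4,24)]:
  edge (2,17)–(10,13): clear
  edge (10,13)–(4,24): clear
  edge (4,24)–(2,17): clear
  midpoint (20,23/2) outside
  → clear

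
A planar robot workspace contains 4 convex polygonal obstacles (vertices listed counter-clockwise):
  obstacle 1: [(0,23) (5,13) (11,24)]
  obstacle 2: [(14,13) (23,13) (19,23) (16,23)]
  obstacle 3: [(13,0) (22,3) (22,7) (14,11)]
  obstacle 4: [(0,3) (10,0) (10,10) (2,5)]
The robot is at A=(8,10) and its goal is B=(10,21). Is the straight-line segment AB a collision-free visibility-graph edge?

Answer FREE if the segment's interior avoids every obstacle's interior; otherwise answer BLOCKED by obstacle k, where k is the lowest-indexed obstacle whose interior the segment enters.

Obstacle 1 [(0,23) (5,13) (11,24)]:
  edge (0,23)–(5,13): clear
  edge (5,13)–(11,24): clear
  edge (11,24)–(0,23): clear
  midpoint (9,31/2) outside
  → clear
Obstacle 2 [(14,13) (23,13) (19,23) (16,23)]:
  edge (14,13)–(23,13): clear
  edge (23,13)–(19,23): clear
  edge (19,23)–(16,23): clear
  edge (16,23)–(14,13): clear
  midpoint (9,31/2) outside
  → clear
Obstacle 3 [(13,0) (22,3) (22,7) (14,11)]:
  edge (13,0)–(22,3): clear
  edge (22,3)–(22,7): clear
  edge (22,7)–(14,11): clear
  edge (14,11)–(13,0): clear
  midpoint (9,31/2) outside
  → clear
Obstacle 4 [(0,3) (10,0) (10,10) (2,5)]:
  edge (0,3)–(10,0): clear
  edge (10,0)–(10,10): clear
  edge (10,10)–(2,5): clear
  edge (2,5)–(0,3): clear
  midpoint (9,31/2) outside
  → clear

FREE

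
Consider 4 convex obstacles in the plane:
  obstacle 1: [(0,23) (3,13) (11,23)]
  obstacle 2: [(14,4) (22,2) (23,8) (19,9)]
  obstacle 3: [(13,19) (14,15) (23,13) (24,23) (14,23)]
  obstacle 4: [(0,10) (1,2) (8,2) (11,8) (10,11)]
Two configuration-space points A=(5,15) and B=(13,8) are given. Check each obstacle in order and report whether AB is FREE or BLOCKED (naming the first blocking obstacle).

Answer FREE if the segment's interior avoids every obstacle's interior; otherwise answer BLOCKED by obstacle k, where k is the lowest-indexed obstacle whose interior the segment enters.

BLOCKED by obstacle 4

Obstacle 1 [(0,23) (3,13) (11,23)]:
  edge (0,23)–(3,13): clear
  edge (3,13)–(11,23): clear
  edge (11,23)–(0,23): clear
  midpoint (9,23/2) outside
  → clear
Obstacle 2 [(14,4) (22,2) (23,8) (19,9)]:
  edge (14,4)–(22,2): clear
  edge (22,2)–(23,8): clear
  edge (23,8)–(19,9): clear
  edge (19,9)–(14,4): clear
  midpoint (9,23/2) outside
  → clear
Obstacle 3 [(13,19) (14,15) (23,13) (24,23) (14,23)]:
  edge (13,19)–(14,15): clear
  edge (14,15)–(23,13): clear
  edge (23,13)–(24,23): clear
  edge (24,23)–(14,23): clear
  edge (14,23)–(13,19): clear
  midpoint (9,23/2) outside
  → clear
Obstacle 4 [(0,10) (1,2) (8,2) (11,8) (10,11)]:
  edge (0,10)–(1,2): clear
  edge (1,2)–(8,2): clear
  edge (8,2)–(11,8): clear
  edge (11,8)–(10,11): crosses AB
  edge (10,11)–(0,10): crosses AB
  → BLOCKED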